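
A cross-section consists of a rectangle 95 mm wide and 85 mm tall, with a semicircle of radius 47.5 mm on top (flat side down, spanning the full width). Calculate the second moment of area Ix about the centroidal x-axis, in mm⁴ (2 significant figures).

Ix ≈ 1.5 × 10⁷ mm⁴

Split into non-overlapping primitives; take the origin at the lower-left of the bounding box.
Rectangular body: 95 × 85, A = 8 075 mm², y = 42.5 mm, Ī = 4 861 823 mm⁴.
Semicircular cap: semicircle r = 47.5, A = 3 544 mm², y = 105.2 mm, Ī = 558 736 mm⁴.
Centroid: ȳ = ΣA·y / ΣA = 61.61 mm.
Transfer each piece to the centroidal x-axis using Ī + A·d² with d = y − 61.61:
  rectangular body: d = -19.11 mm → contributes +7 811 583 mm⁴
  semicircular cap: d = 43.55 mm → contributes +7 279 553 mm⁴
Total I = 15 091 136 mm⁴.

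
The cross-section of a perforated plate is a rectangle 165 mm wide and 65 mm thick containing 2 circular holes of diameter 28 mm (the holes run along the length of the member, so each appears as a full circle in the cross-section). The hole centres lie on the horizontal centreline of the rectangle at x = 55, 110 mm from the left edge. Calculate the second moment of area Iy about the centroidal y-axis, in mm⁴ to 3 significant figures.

Iy ≈ 2.33 × 10⁷ mm⁴

Decompose the section into non-overlapping parts with the origin at the bottom-left of its bounding rectangle.
Plate: 165 × 65, A = 10 725 mm², x = 82.5 mm, Ī = 24 332 344 mm⁴.
Hole 1 (subtracted): ⌀28, A = 615.75 mm², x = 55 mm, Ī = 30 172 mm⁴.
Hole 2 (subtracted): ⌀28, A = 615.75 mm², x = 110 mm, Ī = 30 172 mm⁴.
By symmetry the centroid is at mid-width, x̄ = 82.5 mm.
Transfer each piece to the centroidal y-axis using Ī + A·d² with d = x − 82.5:
  plate: d = 0 mm → contributes +24 332 344 mm⁴
  hole 1: d = -27.5 mm → contributes −495 834 mm⁴
  hole 2: d = 27.5 mm → contributes −495 834 mm⁴
Total I = 23 340 675 mm⁴.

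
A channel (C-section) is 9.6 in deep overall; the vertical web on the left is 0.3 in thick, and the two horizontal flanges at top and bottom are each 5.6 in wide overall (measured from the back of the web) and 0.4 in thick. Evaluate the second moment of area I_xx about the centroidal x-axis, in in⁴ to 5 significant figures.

I_xx ≈ 111.89 in⁴

Split into non-overlapping primitives; take the origin at the lower-left of the bounding box.
Web: 0.3 × 9.6, A = 2.88 in², y = 4.8 in, Ī = 22.1184 in⁴.
Top flange (beyond web): 5.3 × 0.4, A = 2.12 in², y = 9.4 in, Ī = 0.02826667 in⁴.
Bottom flange (beyond web): 5.3 × 0.4, A = 2.12 in², y = 0.2 in, Ī = 0.02826667 in⁴.
By symmetry the centroid is at mid-height, ȳ = 4.8 in.
Transfer each piece to the centroidal x-axis using Ī + A·d² with d = y − 4.8:
  web: d = 0 in → contributes +22.1184 in⁴
  top flange (beyond web): d = 4.6 in → contributes +44.88747 in⁴
  bottom flange (beyond web): d = -4.6 in → contributes +44.88747 in⁴
Total I = 111.8933 in⁴.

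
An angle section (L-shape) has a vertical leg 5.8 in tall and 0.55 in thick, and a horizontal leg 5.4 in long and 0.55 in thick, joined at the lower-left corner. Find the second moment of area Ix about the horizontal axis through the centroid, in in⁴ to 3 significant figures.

Treat the section as a set of non-overlapping primitives; coordinates are from the bounding-box lower-left.
Vertical leg: 0.55 × 5.8, A = 3.19 in², y = 2.9 in, Ī = 8.9426 in⁴.
Horizontal leg (remainder): 4.85 × 0.55, A = 2.6675 in², y = 0.275 in, Ī = 0.067243 in⁴.
Centroid: ȳ = ΣA·y / ΣA = 1.7046 in.
Transfer each piece to the horizontal axis through the centroid using Ī + A·d² with d = y − 1.7046:
  vertical leg: d = 1.1954 in → contributes +13.501 in⁴
  horizontal leg (remainder): d = -1.4296 in → contributes +5.5188 in⁴
Total I = 19.02 in⁴.

Ix ≈ 19.0 in⁴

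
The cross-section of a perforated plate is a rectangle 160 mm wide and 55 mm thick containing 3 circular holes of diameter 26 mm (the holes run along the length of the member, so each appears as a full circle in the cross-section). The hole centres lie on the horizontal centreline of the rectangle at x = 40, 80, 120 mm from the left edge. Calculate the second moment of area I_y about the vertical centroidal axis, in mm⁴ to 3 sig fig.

Break the section into simple shapes (no overlaps), measuring from the bottom-left corner of the bounding box.
Plate: 160 × 55, A = 8 800 mm², x = 80 mm, Ī = 18 773 333 mm⁴.
Hole 1 (subtracted): ⌀26, A = 530.93 mm², x = 40 mm, Ī = 22 432 mm⁴.
Hole 2 (subtracted): ⌀26, A = 530.93 mm², x = 80 mm, Ī = 22 432 mm⁴.
Hole 3 (subtracted): ⌀26, A = 530.93 mm², x = 120 mm, Ī = 22 432 mm⁴.
By symmetry the centroid is at mid-width, x̄ = 80 mm.
Transfer each piece to the vertical centroidal axis using Ī + A·d² with d = x − 80:
  plate: d = 0 mm → contributes +18 773 333 mm⁴
  hole 1: d = -40 mm → contributes −871 918 mm⁴
  hole 2: d = 0 mm → contributes −22 432 mm⁴
  hole 3: d = 40 mm → contributes −871 918 mm⁴
Total I = 17 007 065 mm⁴.

I_y ≈ 1.70 × 10⁷ mm⁴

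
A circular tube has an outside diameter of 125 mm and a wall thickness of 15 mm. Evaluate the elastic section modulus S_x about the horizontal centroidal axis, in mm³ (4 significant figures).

Treat the section as a set of non-overlapping primitives; coordinates are from the bounding-box lower-left.
Outer circle: ⌀125, A = 12271.8 mm², y = 62.5 mm, Ī = 11 984 225 mm⁴.
Bore (subtracted): ⌀95, A = 7088.22 mm², y = 62.5 mm, Ī = 3 998 198 mm⁴.
By symmetry the centroid is at mid-height, ȳ = 62.5 mm.
All pieces are centred on the horizontal centroidal axis, so I = ΣĪ (holes subtracted) = 7 986 027 mm⁴.
Extreme fibre distance c = 62.5 mm; S = I/c = 127 776 mm³.

S_x ≈ 1.278 × 10⁵ mm³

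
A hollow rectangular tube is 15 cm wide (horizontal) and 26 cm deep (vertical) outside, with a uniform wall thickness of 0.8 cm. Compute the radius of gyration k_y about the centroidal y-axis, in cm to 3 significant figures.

k_y ≈ 6.20 cm

Split into non-overlapping primitives; take the origin at the lower-left of the bounding box.
Outer rectangle: 15 × 26, A = 390 cm², x = 7.5 cm, Ī = 7312.5 cm⁴.
Inner void (subtracted): 13.4 × 24.4, A = 326.96 cm², x = 7.5 cm, Ī = 4892.4 cm⁴.
By symmetry the centroid is at mid-width, x̄ = 7.5 cm.
All pieces are centred on the centroidal y-axis, so I = ΣĪ (holes subtracted) = 2420.1 cm⁴.
Radius of gyration: k = √(I/A) = √(2420.1 / 63.04) = 6.1959 cm.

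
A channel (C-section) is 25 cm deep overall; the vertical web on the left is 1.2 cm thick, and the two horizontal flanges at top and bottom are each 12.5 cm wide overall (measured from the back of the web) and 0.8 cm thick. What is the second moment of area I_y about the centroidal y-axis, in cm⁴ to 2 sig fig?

I_y ≈ 640 cm⁴

Break the section into simple shapes (no overlaps), measuring from the bottom-left corner of the bounding box.
Web: 1.2 × 25, A = 30 cm², x = 0.6 cm, Ī = 3.6 cm⁴.
Top flange (beyond web): 11.3 × 0.8, A = 9.04 cm², x = 6.85 cm, Ī = 96.19 cm⁴.
Bottom flange (beyond web): 11.3 × 0.8, A = 9.04 cm², x = 6.85 cm, Ī = 96.19 cm⁴.
Centroid: x̄ = ΣA·x / ΣA = 2.95 cm.
Transfer each piece to the centroidal y-axis using Ī + A·d² with d = x − 2.95:
  web: d = -2.35 cm → contributes +169.3 cm⁴
  top flange (beyond web): d = 3.9 cm → contributes +233.7 cm⁴
  bottom flange (beyond web): d = 3.9 cm → contributes +233.7 cm⁴
Total I = 636.7 cm⁴.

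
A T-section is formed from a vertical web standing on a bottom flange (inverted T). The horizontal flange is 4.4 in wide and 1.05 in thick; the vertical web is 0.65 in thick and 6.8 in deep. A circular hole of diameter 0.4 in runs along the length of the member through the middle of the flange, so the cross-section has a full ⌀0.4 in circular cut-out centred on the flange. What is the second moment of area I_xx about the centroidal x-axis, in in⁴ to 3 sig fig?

Decompose the section into non-overlapping parts with the origin at the bottom-left of its bounding rectangle.
Flange: 4.4 × 1.05, A = 4.62 in², y = 0.525 in, Ī = 0.42446 in⁴.
Web: 0.65 × 6.8, A = 4.42 in², y = 4.45 in, Ī = 17.032 in⁴.
Hole (subtracted): ⌀0.4, A = 0.12566 in², y = 0.525 in, Ī = 0.0012566 in⁴.
Centroid: ȳ = ΣA·y / ΣA = 2.4711 in.
Transfer each piece to the centroidal x-axis using Ī + A·d² with d = y − 2.4711:
  flange: d = -1.9461 in → contributes +17.922 in⁴
  web: d = 1.9789 in → contributes +34.34 in⁴
  hole: d = -1.9461 in → contributes −0.4772 in⁴
Total I = 51.785 in⁴.

I_xx ≈ 51.8 in⁴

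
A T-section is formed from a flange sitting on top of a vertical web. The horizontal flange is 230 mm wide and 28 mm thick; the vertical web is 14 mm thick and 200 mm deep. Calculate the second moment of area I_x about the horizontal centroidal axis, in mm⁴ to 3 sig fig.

I_x ≈ 3.51 × 10⁷ mm⁴

Break the section into simple shapes (no overlaps), measuring from the bottom-left corner of the bounding box.
Flange: 230 × 28, A = 6 440 mm², y = 214 mm, Ī = 420 747 mm⁴.
Web: 14 × 200, A = 2 800 mm², y = 100 mm, Ī = 9 333 333 mm⁴.
Centroid: ȳ = ΣA·y / ΣA = 179.45 mm.
Transfer each piece to the horizontal centroidal axis using Ī + A·d² with d = y − 179.45:
  flange: d = 34.545 mm → contributes +8 106 168 mm⁴
  web: d = -79.455 mm → contributes +27 009 803 mm⁴
Total I = 35 115 971 mm⁴.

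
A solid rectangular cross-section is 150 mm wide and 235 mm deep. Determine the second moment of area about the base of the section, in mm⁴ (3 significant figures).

I_base ≈ 6.49 × 10⁸ mm⁴

The section: 150 × 235, A = 35 250 mm², y = 117.5 mm, Ī = 162 223 438 mm⁴.
Transfer it to the base of the section using Ī + A·d² with d = y − 0:
  the section: d = 117.5 mm → contributes +648 893 750 mm⁴
Total I = 648 893 750 mm⁴.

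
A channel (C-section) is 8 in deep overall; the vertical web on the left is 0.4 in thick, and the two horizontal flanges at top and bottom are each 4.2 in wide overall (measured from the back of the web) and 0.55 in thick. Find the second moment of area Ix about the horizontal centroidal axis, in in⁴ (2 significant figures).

Ix ≈ 75 in⁴

Split into non-overlapping primitives; take the origin at the lower-left of the bounding box.
Web: 0.4 × 8, A = 3.2 in², y = 4 in, Ī = 17.07 in⁴.
Top flange (beyond web): 3.8 × 0.55, A = 2.09 in², y = 7.725 in, Ī = 0.05269 in⁴.
Bottom flange (beyond web): 3.8 × 0.55, A = 2.09 in², y = 0.275 in, Ī = 0.05269 in⁴.
By symmetry the centroid is at mid-height, ȳ = 4 in.
Transfer each piece to the horizontal centroidal axis using Ī + A·d² with d = y − 4:
  web: d = 0 in → contributes +17.07 in⁴
  top flange (beyond web): d = 3.725 in → contributes +29.05 in⁴
  bottom flange (beyond web): d = -3.725 in → contributes +29.05 in⁴
Total I = 75.17 in⁴.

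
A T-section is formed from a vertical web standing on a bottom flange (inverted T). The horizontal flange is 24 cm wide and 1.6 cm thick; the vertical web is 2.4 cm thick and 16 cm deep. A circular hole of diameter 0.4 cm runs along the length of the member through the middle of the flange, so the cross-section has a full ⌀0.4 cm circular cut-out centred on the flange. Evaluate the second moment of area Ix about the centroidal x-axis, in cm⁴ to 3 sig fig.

Treat the section as a set of non-overlapping primitives; coordinates are from the bounding-box lower-left.
Flange: 24 × 1.6, A = 38.4 cm², y = 0.8 cm, Ī = 8.192 cm⁴.
Web: 2.4 × 16, A = 38.4 cm², y = 9.6 cm, Ī = 819.2 cm⁴.
Hole (subtracted): ⌀0.4, A = 0.12566 cm², y = 0.8 cm, Ī = 0.0012566 cm⁴.
Centroid: ȳ = ΣA·y / ΣA = 5.2072 cm.
Transfer each piece to the centroidal x-axis using Ī + A·d² with d = y − 5.2072:
  flange: d = -4.4072 cm → contributes +754.05 cm⁴
  web: d = 4.3928 cm → contributes +1560.2 cm⁴
  hole: d = -4.4072 cm → contributes −2.4421 cm⁴
Total I = 2311.8 cm⁴.

Ix ≈ 2310 cm⁴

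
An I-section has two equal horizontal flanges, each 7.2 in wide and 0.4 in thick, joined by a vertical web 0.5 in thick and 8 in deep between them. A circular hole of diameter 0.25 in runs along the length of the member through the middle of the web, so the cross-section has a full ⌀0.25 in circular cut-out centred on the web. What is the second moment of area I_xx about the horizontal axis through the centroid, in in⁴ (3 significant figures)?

Decompose the section into non-overlapping parts with the origin at the bottom-left of its bounding rectangle.
Bottom flange: 7.2 × 0.4, A = 2.88 in², y = 0.2 in, Ī = 0.0384 in⁴.
Web: 0.5 × 8, A = 4 in², y = 4.4 in, Ī = 21.333 in⁴.
Top flange: 7.2 × 0.4, A = 2.88 in², y = 8.6 in, Ī = 0.0384 in⁴.
Hole (subtracted): ⌀0.25, A = 0.049087 in², y = 4.4 in, Ī = 0.00019175 in⁴.
By symmetry the centroid is at mid-height, ȳ = 4.4 in.
Transfer each piece to the horizontal axis through the centroid using Ī + A·d² with d = y − 4.4:
  bottom flange: d = -4.2 in → contributes +50.842 in⁴
  web: d = 0 in → contributes +21.333 in⁴
  top flange: d = 4.2 in → contributes +50.842 in⁴
  hole: d = 0 in → contributes −0.00019175 in⁴
Total I = 123.02 in⁴.

I_xx ≈ 123 in⁴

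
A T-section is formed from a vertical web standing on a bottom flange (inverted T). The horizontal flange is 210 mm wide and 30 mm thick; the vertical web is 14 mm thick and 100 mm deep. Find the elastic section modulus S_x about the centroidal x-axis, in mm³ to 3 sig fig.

Treat the section as a set of non-overlapping primitives; coordinates are from the bounding-box lower-left.
Flange: 210 × 30, A = 6 300 mm², y = 15 mm, Ī = 472 500 mm⁴.
Web: 14 × 100, A = 1 400 mm², y = 80 mm, Ī = 1 166 667 mm⁴.
Centroid: ȳ = ΣA·y / ΣA = 26.818 mm.
Transfer each piece to the centroidal x-axis using Ī + A·d² with d = y − 26.818:
  flange: d = -11.818 mm → contributes +1 352 417 mm⁴
  web: d = 53.182 mm → contributes +5 126 295 mm⁴
Total I = 6 478 712 mm⁴.
Extreme fibre distance c = 103.18 mm; S = I/c = 62 789 mm³.

S_x ≈ 6.28 × 10⁴ mm³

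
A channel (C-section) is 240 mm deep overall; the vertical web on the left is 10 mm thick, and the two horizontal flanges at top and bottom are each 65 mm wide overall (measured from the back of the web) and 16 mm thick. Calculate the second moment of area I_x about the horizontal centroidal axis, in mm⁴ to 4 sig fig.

Decompose the section into non-overlapping parts with the origin at the bottom-left of its bounding rectangle.
Web: 10 × 240, A = 2 400 mm², y = 120 mm, Ī = 11 520 000 mm⁴.
Top flange (beyond web): 55 × 16, A = 880 mm², y = 232 mm, Ī = 18773.3 mm⁴.
Bottom flange (beyond web): 55 × 16, A = 880 mm², y = 8 mm, Ī = 18773.3 mm⁴.
By symmetry the centroid is at mid-height, ȳ = 120 mm.
Transfer each piece to the horizontal centroidal axis using Ī + A·d² with d = y − 120:
  web: d = 0 mm → contributes +11 520 000 mm⁴
  top flange (beyond web): d = 112 mm → contributes +11 057 493 mm⁴
  bottom flange (beyond web): d = -112 mm → contributes +11 057 493 mm⁴
Total I = 33 634 987 mm⁴.

I_x ≈ 3.363 × 10⁷ mm⁴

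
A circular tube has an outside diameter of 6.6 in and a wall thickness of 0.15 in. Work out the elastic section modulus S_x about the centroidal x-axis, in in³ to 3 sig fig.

Break the section into simple shapes (no overlaps), measuring from the bottom-left corner of the bounding box.
Outer circle: ⌀6.6, A = 34.212 in², y = 3.3 in, Ī = 93.142 in⁴.
Bore (subtracted): ⌀6.3, A = 31.172 in², y = 3.3 in, Ī = 77.327 in⁴.
By symmetry the centroid is at mid-height, ȳ = 3.3 in.
All pieces are centred on the centroidal x-axis, so I = ΣĪ (holes subtracted) = 15.815 in⁴.
Extreme fibre distance c = 3.3 in; S = I/c = 4.7924 in³.

S_x ≈ 4.79 in³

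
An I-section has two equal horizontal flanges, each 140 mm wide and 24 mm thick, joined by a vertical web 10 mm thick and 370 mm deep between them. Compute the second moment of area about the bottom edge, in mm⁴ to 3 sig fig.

Split into non-overlapping primitives; take the origin at the lower-left of the bounding box.
Bottom flange: 140 × 24, A = 3 360 mm², y = 12 mm, Ī = 161 280 mm⁴.
Web: 10 × 370, A = 3 700 mm², y = 209 mm, Ī = 42 210 833 mm⁴.
Top flange: 140 × 24, A = 3 360 mm², y = 406 mm, Ī = 161 280 mm⁴.
Transfer each piece to a horizontal axis along the bottom face using Ī + A·d² with d = y − 0:
  bottom flange: d = 12 mm → contributes +645 120 mm⁴
  web: d = 209 mm → contributes +203 830 533 mm⁴
  top flange: d = 406 mm → contributes +554 010 240 mm⁴
Total I = 758 485 893 mm⁴.

I_base ≈ 7.58 × 10⁸ mm⁴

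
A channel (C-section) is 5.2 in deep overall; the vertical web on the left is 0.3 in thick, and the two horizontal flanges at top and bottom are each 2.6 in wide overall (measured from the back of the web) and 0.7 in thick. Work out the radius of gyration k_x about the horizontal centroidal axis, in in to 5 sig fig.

k_x ≈ 2.0428 in

Split into non-overlapping primitives; take the origin at the lower-left of the bounding box.
Web: 0.3 × 5.2, A = 1.56 in², y = 2.6 in, Ī = 3.5152 in⁴.
Top flange (beyond web): 2.3 × 0.7, A = 1.61 in², y = 4.85 in, Ī = 0.06574167 in⁴.
Bottom flange (beyond web): 2.3 × 0.7, A = 1.61 in², y = 0.35 in, Ī = 0.06574167 in⁴.
By symmetry the centroid is at mid-height, ȳ = 2.6 in.
Transfer each piece to the horizontal centroidal axis using Ī + A·d² with d = y − 2.6:
  web: d = 0 in → contributes +3.5152 in⁴
  top flange (beyond web): d = 2.25 in → contributes +8.216367 in⁴
  bottom flange (beyond web): d = -2.25 in → contributes +8.216367 in⁴
Total I = 19.94793 in⁴.
Radius of gyration: k = √(I/A) = √(19.94793 / 4.78) = 2.042843 in.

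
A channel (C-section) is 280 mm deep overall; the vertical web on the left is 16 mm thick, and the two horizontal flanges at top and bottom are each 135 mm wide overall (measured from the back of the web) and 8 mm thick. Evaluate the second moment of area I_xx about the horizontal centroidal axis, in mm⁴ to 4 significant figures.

I_xx ≈ 6.450 × 10⁷ mm⁴

Split into non-overlapping primitives; take the origin at the lower-left of the bounding box.
Web: 16 × 280, A = 4 480 mm², y = 140 mm, Ī = 29 269 333 mm⁴.
Top flange (beyond web): 119 × 8, A = 952 mm², y = 276 mm, Ī = 5077.33 mm⁴.
Bottom flange (beyond web): 119 × 8, A = 952 mm², y = 4 mm, Ī = 5077.33 mm⁴.
By symmetry the centroid is at mid-height, ȳ = 140 mm.
Transfer each piece to the horizontal centroidal axis using Ī + A·d² with d = y − 140:
  web: d = 0 mm → contributes +29 269 333 mm⁴
  top flange (beyond web): d = 136 mm → contributes +17 613 269 mm⁴
  bottom flange (beyond web): d = -136 mm → contributes +17 613 269 mm⁴
Total I = 64 495 872 mm⁴.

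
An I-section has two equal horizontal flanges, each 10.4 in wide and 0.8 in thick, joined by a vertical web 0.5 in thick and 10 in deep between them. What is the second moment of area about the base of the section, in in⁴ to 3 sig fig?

I_base ≈ 1260 in⁴

Treat the section as a set of non-overlapping primitives; coordinates are from the bounding-box lower-left.
Bottom flange: 10.4 × 0.8, A = 8.32 in², y = 0.4 in, Ī = 0.44373 in⁴.
Web: 0.5 × 10, A = 5 in², y = 5.8 in, Ī = 41.667 in⁴.
Top flange: 10.4 × 0.8, A = 8.32 in², y = 11.2 in, Ī = 0.44373 in⁴.
Transfer each piece to the base of the section using Ī + A·d² with d = y − 0:
  bottom flange: d = 0.4 in → contributes +1.7749 in⁴
  web: d = 5.8 in → contributes +209.87 in⁴
  top flange: d = 11.2 in → contributes +1044.1 in⁴
Total I = 1255.7 in⁴.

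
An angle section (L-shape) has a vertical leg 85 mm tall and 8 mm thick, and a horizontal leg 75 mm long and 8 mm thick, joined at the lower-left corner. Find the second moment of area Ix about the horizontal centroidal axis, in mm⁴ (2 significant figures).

Ix ≈ 8.6 × 10⁵ mm⁴

Treat the section as a set of non-overlapping primitives; coordinates are from the bounding-box lower-left.
Vertical leg: 8 × 85, A = 680 mm², y = 42.5 mm, Ī = 409 417 mm⁴.
Horizontal leg (remainder): 67 × 8, A = 536 mm², y = 4 mm, Ī = 2 859 mm⁴.
Centroid: ȳ = ΣA·y / ΣA = 25.53 mm.
Transfer each piece to the horizontal centroidal axis using Ī + A·d² with d = y − 25.53:
  vertical leg: d = 16.97 mm → contributes +605 253 mm⁴
  horizontal leg (remainder): d = -21.53 mm → contributes +251 307 mm⁴
Total I = 856 560 mm⁴.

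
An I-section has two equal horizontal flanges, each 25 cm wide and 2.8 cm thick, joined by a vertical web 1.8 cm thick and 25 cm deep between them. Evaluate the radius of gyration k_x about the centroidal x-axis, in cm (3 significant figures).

k_x ≈ 12.6 cm

Treat the section as a set of non-overlapping primitives; coordinates are from the bounding-box lower-left.
Bottom flange: 25 × 2.8, A = 70 cm², y = 1.4 cm, Ī = 45.733 cm⁴.
Web: 1.8 × 25, A = 45 cm², y = 15.3 cm, Ī = 2343.8 cm⁴.
Top flange: 25 × 2.8, A = 70 cm², y = 29.2 cm, Ī = 45.733 cm⁴.
By symmetry the centroid is at mid-height, ȳ = 15.3 cm.
Transfer each piece to the centroidal x-axis using Ī + A·d² with d = y − 15.3:
  bottom flange: d = -13.9 cm → contributes +13 570 cm⁴
  web: d = 0 cm → contributes +2343.8 cm⁴
  top flange: d = 13.9 cm → contributes +13 570 cm⁴
Total I = 29 485 cm⁴.
Radius of gyration: k = √(I/A) = √(29 485 / 185) = 12.624 cm.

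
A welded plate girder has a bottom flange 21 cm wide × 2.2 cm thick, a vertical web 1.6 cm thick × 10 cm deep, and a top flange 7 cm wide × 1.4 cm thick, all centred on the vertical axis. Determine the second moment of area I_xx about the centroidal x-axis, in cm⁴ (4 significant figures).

Decompose the section into non-overlapping parts with the origin at the bottom-left of its bounding rectangle.
Bottom plate: 21 × 2.2, A = 46.2 cm², y = 1.1 cm, Ī = 18.634 cm⁴.
Web plate: 1.6 × 10, A = 16 cm², y = 7.2 cm, Ī = 133.333 cm⁴.
Top plate: 7 × 1.4, A = 9.8 cm², y = 12.9 cm, Ī = 1.60067 cm⁴.
Centroid: ȳ = ΣA·y / ΣA = 4.06167 cm.
Transfer each piece to the centroidal x-axis using Ī + A·d² with d = y − 4.06167:
  bottom plate: d = -2.96167 cm → contributes +423.876 cm⁴
  web plate: d = 3.13833 cm → contributes +290.92 cm⁴
  top plate: d = 8.83833 cm → contributes +767.139 cm⁴
Total I = 1481.93 cm⁴.

I_xx ≈ 1482 cm⁴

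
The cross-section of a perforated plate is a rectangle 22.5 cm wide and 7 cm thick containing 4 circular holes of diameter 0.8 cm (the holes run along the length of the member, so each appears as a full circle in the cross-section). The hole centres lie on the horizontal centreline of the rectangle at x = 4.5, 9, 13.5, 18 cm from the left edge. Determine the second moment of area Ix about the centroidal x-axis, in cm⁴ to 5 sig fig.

Break the section into simple shapes (no overlaps), measuring from the bottom-left corner of the bounding box.
Plate: 22.5 × 7, A = 157.5 cm², y = 3.5 cm, Ī = 643.125 cm⁴.
Hole 1 (subtracted): ⌀0.8, A = 0.5026548 cm², y = 3.5 cm, Ī = 0.02010619 cm⁴.
Hole 2 (subtracted): ⌀0.8, A = 0.5026548 cm², y = 3.5 cm, Ī = 0.02010619 cm⁴.
Hole 3 (subtracted): ⌀0.8, A = 0.5026548 cm², y = 3.5 cm, Ī = 0.02010619 cm⁴.
Hole 4 (subtracted): ⌀0.8, A = 0.5026548 cm², y = 3.5 cm, Ī = 0.02010619 cm⁴.
By symmetry the centroid is at mid-height, ȳ = 3.5 cm.
All pieces are centred on the centroidal x-axis, so I = ΣĪ (holes subtracted) = 643.0446 cm⁴.

Ix ≈ 643.04 cm⁴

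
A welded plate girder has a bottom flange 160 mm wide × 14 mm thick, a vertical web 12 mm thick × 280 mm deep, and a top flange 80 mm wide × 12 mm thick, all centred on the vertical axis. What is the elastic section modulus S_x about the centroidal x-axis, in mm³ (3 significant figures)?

S_x ≈ 4.72 × 10⁵ mm³

Split into non-overlapping primitives; take the origin at the lower-left of the bounding box.
Bottom plate: 160 × 14, A = 2 240 mm², y = 7 mm, Ī = 36 587 mm⁴.
Web plate: 12 × 280, A = 3 360 mm², y = 154 mm, Ī = 21 952 000 mm⁴.
Top plate: 80 × 12, A = 960 mm², y = 300 mm, Ī = 11 520 mm⁴.
Centroid: ȳ = ΣA·y / ΣA = 125.17 mm.
Transfer each piece to the centroidal x-axis using Ī + A·d² with d = y − 125.17:
  bottom plate: d = -118.17 mm → contributes +31 316 668 mm⁴
  web plate: d = 28.829 mm → contributes +24 744 586 mm⁴
  top plate: d = 174.83 mm → contributes +29 354 182 mm⁴
Total I = 85 415 435 mm⁴.
Extreme fibre distance c = 180.83 mm; S = I/c = 472 354 mm³.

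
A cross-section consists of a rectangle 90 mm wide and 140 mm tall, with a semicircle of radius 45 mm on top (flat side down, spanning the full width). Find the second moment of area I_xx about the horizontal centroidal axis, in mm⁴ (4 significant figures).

I_xx ≈ 4.119 × 10⁷ mm⁴

Treat the section as a set of non-overlapping primitives; coordinates are from the bounding-box lower-left.
Rectangular body: 90 × 140, A = 12 600 mm², y = 70 mm, Ī = 20 580 000 mm⁴.
Semicircular cap: semicircle r = 45, A = 3180.86 mm², y = 159.099 mm, Ī = 450 072 mm⁴.
Centroid: ȳ = ΣA·y / ΣA = 87.9591 mm.
Transfer each piece to the horizontal centroidal axis using Ī + A·d² with d = y − 87.9591:
  rectangular body: d = -17.9591 mm → contributes +24 643 877 mm⁴
  semicircular cap: d = 71.1395 mm → contributes +16 547 860 mm⁴
Total I = 41 191 738 mm⁴.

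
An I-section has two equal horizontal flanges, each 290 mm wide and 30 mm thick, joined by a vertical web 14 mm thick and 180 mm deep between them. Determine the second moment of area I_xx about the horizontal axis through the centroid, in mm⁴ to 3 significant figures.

Treat the section as a set of non-overlapping primitives; coordinates are from the bounding-box lower-left.
Bottom flange: 290 × 30, A = 8 700 mm², y = 15 mm, Ī = 652 500 mm⁴.
Web: 14 × 180, A = 2 520 mm², y = 120 mm, Ī = 6 804 000 mm⁴.
Top flange: 290 × 30, A = 8 700 mm², y = 225 mm, Ī = 652 500 mm⁴.
By symmetry the centroid is at mid-height, ȳ = 120 mm.
Transfer each piece to the horizontal axis through the centroid using Ī + A·d² with d = y − 120:
  bottom flange: d = -105 mm → contributes +96 570 000 mm⁴
  web: d = 0 mm → contributes +6 804 000 mm⁴
  top flange: d = 105 mm → contributes +96 570 000 mm⁴
Total I = 199 944 000 mm⁴.

I_xx ≈ 2.00 × 10⁸ mm⁴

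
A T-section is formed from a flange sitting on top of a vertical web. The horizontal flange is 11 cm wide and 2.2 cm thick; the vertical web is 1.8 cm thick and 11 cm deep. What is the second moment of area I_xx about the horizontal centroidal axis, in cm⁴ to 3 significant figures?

I_xx ≈ 684 cm⁴

Break the section into simple shapes (no overlaps), measuring from the bottom-left corner of the bounding box.
Flange: 11 × 2.2, A = 24.2 cm², y = 12.1 cm, Ī = 9.7607 cm⁴.
Web: 1.8 × 11, A = 19.8 cm², y = 5.5 cm, Ī = 199.65 cm⁴.
Centroid: ȳ = ΣA·y / ΣA = 9.13 cm.
Transfer each piece to the horizontal centroidal axis using Ī + A·d² with d = y − 9.13:
  flange: d = 2.97 cm → contributes +223.23 cm⁴
  web: d = -3.63 cm → contributes +460.55 cm⁴
Total I = 683.78 cm⁴.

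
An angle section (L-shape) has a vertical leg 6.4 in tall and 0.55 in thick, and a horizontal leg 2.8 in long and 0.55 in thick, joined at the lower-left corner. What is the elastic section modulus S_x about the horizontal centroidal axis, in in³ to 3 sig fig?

Break the section into simple shapes (no overlaps), measuring from the bottom-left corner of the bounding box.
Vertical leg: 0.55 × 6.4, A = 3.52 in², y = 3.2 in, Ī = 12.015 in⁴.
Horizontal leg (remainder): 2.25 × 0.55, A = 1.2375 in², y = 0.275 in, Ī = 0.031195 in⁴.
Centroid: ȳ = ΣA·y / ΣA = 2.4392 in.
Transfer each piece to the horizontal centroidal axis using Ī + A·d² with d = y − 2.4392:
  vertical leg: d = 0.76084 in → contributes +14.053 in⁴
  horizontal leg (remainder): d = -2.1642 in → contributes +5.8271 in⁴
Total I = 19.88 in⁴.
Extreme fibre distance c = 3.9608 in; S = I/c = 5.0191 in³.

S_x ≈ 5.02 in³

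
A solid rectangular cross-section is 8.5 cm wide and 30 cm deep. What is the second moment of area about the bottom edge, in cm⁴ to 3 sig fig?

The section: 8.5 × 30, A = 255 cm², y = 15 cm, Ī = 19 125 cm⁴.
Transfer it to the base of the section using Ī + A·d² with d = y − 0:
  the section: d = 15 cm → contributes +76 500 cm⁴
Total I = 76 500 cm⁴.

I_base ≈ 7.65 × 10⁴ cm⁴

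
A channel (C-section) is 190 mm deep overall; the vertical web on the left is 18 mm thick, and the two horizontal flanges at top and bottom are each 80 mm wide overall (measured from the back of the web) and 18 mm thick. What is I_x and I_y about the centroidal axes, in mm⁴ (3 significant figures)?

I_x ≈ 2.69 × 10⁷ mm⁴, I_y ≈ 2.97 × 10⁶ mm⁴

Decompose the section into non-overlapping parts with the origin at the bottom-left of its bounding rectangle.
Web: 18 × 190, A = 3 420 mm², y = 95 mm, Ī = 10 288 500 mm⁴.
Top flange (beyond web): 62 × 18, A = 1 116 mm², y = 181 mm, Ī = 30 132 mm⁴.
Bottom flange (beyond web): 62 × 18, A = 1 116 mm², y = 9 mm, Ī = 30 132 mm⁴.
By symmetry the centroid is at mid-height, ȳ = 95 mm.
Transfer each piece to the centroidal x-axis using Ī + A·d² with d = y − 95:
  web: d = 0 mm → contributes +10 288 500 mm⁴
  top flange (beyond web): d = 86 mm → contributes +8 284 068 mm⁴
  bottom flange (beyond web): d = -86 mm → contributes +8 284 068 mm⁴
Total I = 26 856 636 mm⁴.
For the y-axis: x̄ = 24.796 mm.
Repeating about the centroidal y-axis gives I_y = 2 968 241 mm⁴.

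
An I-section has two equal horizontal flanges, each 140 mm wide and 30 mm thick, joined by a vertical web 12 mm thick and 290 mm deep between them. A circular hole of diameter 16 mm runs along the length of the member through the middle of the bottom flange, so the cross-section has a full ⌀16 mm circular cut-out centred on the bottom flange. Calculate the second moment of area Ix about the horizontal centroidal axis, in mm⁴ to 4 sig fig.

Ix ≈ 2.348 × 10⁸ mm⁴

Split into non-overlapping primitives; take the origin at the lower-left of the bounding box.
Bottom flange: 140 × 30, A = 4 200 mm², y = 15 mm, Ī = 315 000 mm⁴.
Web: 12 × 290, A = 3 480 mm², y = 175 mm, Ī = 24 389 000 mm⁴.
Top flange: 140 × 30, A = 4 200 mm², y = 335 mm, Ī = 315 000 mm⁴.
Hole (subtracted): ⌀16, A = 201.062 mm², y = 15 mm, Ī = 3216.99 mm⁴.
Centroid: ȳ = ΣA·y / ΣA = 177.755 mm.
Transfer each piece to the horizontal centroidal axis using Ī + A·d² with d = y − 177.755:
  bottom flange: d = -162.755 mm → contributes +111 568 947 mm⁴
  web: d = -2.75452 mm → contributes +24 415 404 mm⁴
  top flange: d = 157.245 mm → contributes +104 164 788 mm⁴
  hole: d = -162.755 mm → contributes −5 329 153 mm⁴
Total I = 234 819 985 mm⁴.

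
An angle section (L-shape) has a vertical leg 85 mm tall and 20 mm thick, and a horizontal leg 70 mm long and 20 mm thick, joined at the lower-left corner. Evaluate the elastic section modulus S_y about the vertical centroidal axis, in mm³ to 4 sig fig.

S_y ≈ 2.203 × 10⁴ mm³

Decompose the section into non-overlapping parts with the origin at the bottom-left of its bounding rectangle.
Vertical leg: 20 × 85, A = 1 700 mm², x = 10 mm, Ī = 56666.7 mm⁴.
Horizontal leg (remainder): 50 × 20, A = 1 000 mm², x = 45 mm, Ī = 208 333 mm⁴.
Centroid: x̄ = ΣA·x / ΣA = 22.963 mm.
Transfer each piece to the vertical centroidal axis using Ī + A·d² with d = x − 22.963:
  vertical leg: d = -12.963 mm → contributes +342 332 mm⁴
  horizontal leg (remainder): d = 22.037 mm → contributes +693 964 mm⁴
Total I = 1 036 296 mm⁴.
Extreme fibre distance c = 47.037 mm; S = I/c = 22031.5 mm³.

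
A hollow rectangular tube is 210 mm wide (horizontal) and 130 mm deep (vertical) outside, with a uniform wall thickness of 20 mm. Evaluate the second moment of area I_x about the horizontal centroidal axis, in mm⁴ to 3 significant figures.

Break the section into simple shapes (no overlaps), measuring from the bottom-left corner of the bounding box.
Outer rectangle: 210 × 130, A = 27 300 mm², y = 65 mm, Ī = 38 447 500 mm⁴.
Inner void (subtracted): 170 × 90, A = 15 300 mm², y = 65 mm, Ī = 10 327 500 mm⁴.
By symmetry the centroid is at mid-height, ȳ = 65 mm.
All pieces are centred on the horizontal centroidal axis, so I = ΣĪ (holes subtracted) = 28 120 000 mm⁴.

I_x ≈ 2.81 × 10⁷ mm⁴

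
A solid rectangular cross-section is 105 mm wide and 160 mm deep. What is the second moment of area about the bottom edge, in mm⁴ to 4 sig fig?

I_base ≈ 1.434 × 10⁸ mm⁴

The section: 105 × 160, A = 16 800 mm², y = 80 mm, Ī = 35 840 000 mm⁴.
Transfer it to the base of the section using Ī + A·d² with d = y − 0:
  the section: d = 80 mm → contributes +143 360 000 mm⁴
Total I = 143 360 000 mm⁴.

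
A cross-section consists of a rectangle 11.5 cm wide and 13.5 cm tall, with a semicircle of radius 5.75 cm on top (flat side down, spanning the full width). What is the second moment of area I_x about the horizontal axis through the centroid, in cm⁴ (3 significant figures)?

I_x ≈ 5760 cm⁴

Treat the section as a set of non-overlapping primitives; coordinates are from the bounding-box lower-left.
Rectangular body: 11.5 × 13.5, A = 155.25 cm², y = 6.75 cm, Ī = 2357.9 cm⁴.
Semicircular cap: semicircle r = 5.75, A = 51.934 cm², y = 15.94 cm, Ī = 119.98 cm⁴.
Centroid: ȳ = ΣA·y / ΣA = 9.0537 cm.
Transfer each piece to the horizontal axis through the centroid using Ī + A·d² with d = y − 9.0537:
  rectangular body: d = -2.3037 cm → contributes +3181.8 cm⁴
  semicircular cap: d = 6.8866 cm → contributes +2 583 cm⁴
Total I = 5764.8 cm⁴.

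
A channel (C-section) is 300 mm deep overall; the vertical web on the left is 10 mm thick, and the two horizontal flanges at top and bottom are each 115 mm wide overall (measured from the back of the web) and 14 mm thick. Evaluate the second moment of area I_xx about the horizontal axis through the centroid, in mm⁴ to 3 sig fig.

Decompose the section into non-overlapping parts with the origin at the bottom-left of its bounding rectangle.
Web: 10 × 300, A = 3 000 mm², y = 150 mm, Ī = 22 500 000 mm⁴.
Top flange (beyond web): 105 × 14, A = 1 470 mm², y = 293 mm, Ī = 24 010 mm⁴.
Bottom flange (beyond web): 105 × 14, A = 1 470 mm², y = 7 mm, Ī = 24 010 mm⁴.
By symmetry the centroid is at mid-height, ȳ = 150 mm.
Transfer each piece to the horizontal axis through the centroid using Ī + A·d² with d = y − 150:
  web: d = 0 mm → contributes +22 500 000 mm⁴
  top flange (beyond web): d = 143 mm → contributes +30 084 040 mm⁴
  bottom flange (beyond web): d = -143 mm → contributes +30 084 040 mm⁴
Total I = 82 668 080 mm⁴.

I_xx ≈ 8.27 × 10⁷ mm⁴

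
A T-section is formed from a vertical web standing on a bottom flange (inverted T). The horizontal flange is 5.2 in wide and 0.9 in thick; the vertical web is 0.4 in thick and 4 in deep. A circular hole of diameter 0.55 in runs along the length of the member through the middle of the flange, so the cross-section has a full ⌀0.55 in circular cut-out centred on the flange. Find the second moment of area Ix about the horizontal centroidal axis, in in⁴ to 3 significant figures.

Ix ≈ 9.51 in⁴

Break the section into simple shapes (no overlaps), measuring from the bottom-left corner of the bounding box.
Flange: 5.2 × 0.9, A = 4.68 in², y = 0.45 in, Ī = 0.3159 in⁴.
Web: 0.4 × 4, A = 1.6 in², y = 2.9 in, Ī = 2.1333 in⁴.
Hole (subtracted): ⌀0.55, A = 0.23758 in², y = 0.45 in, Ī = 0.0044918 in⁴.
Centroid: ȳ = ΣA·y / ΣA = 1.0987 in.
Transfer each piece to the horizontal centroidal axis using Ī + A·d² with d = y − 1.0987:
  flange: d = -0.64875 in → contributes +2.2856 in⁴
  web: d = 1.8013 in → contributes +7.3246 in⁴
  hole: d = -0.64875 in → contributes −0.10448 in⁴
Total I = 9.5057 in⁴.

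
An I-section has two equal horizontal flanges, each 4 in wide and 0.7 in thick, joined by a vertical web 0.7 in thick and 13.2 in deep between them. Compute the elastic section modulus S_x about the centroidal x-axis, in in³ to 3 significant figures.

Decompose the section into non-overlapping parts with the origin at the bottom-left of its bounding rectangle.
Bottom flange: 4 × 0.7, A = 2.8 in², y = 0.35 in, Ī = 0.11433 in⁴.
Web: 0.7 × 13.2, A = 9.24 in², y = 7.3 in, Ī = 134.16 in⁴.
Top flange: 4 × 0.7, A = 2.8 in², y = 14.25 in, Ī = 0.11433 in⁴.
By symmetry the centroid is at mid-height, ȳ = 7.3 in.
Transfer each piece to the centroidal x-axis using Ī + A·d² with d = y − 7.3:
  bottom flange: d = -6.95 in → contributes +135.36 in⁴
  web: d = 0 in → contributes +134.16 in⁴
  top flange: d = 6.95 in → contributes +135.36 in⁴
Total I = 404.89 in⁴.
Extreme fibre distance c = 7.3 in; S = I/c = 55.464 in³.

S_x ≈ 55.5 in³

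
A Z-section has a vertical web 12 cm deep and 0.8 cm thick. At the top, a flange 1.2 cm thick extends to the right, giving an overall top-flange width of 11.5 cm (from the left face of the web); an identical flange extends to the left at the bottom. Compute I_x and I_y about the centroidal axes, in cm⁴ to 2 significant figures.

I_x ≈ 870 cm⁴, I_y ≈ 1100 cm⁴

Decompose the section into non-overlapping parts with the origin at the bottom-left of its bounding rectangle.
Web: 0.8 × 12, A = 9.6 cm², y = 6 cm, Ī = 115.2 cm⁴.
Top flange (beyond web): 10.7 × 1.2, A = 12.84 cm², y = 11.4 cm, Ī = 1.541 cm⁴.
Bottom flange (beyond web): 10.7 × 1.2, A = 12.84 cm², y = 0.6 cm, Ī = 1.541 cm⁴.
Centroid: ȳ = ΣA·y / ΣA = 6 cm.
Transfer each piece to the centroidal x-axis using Ī + A·d² with d = y − 6:
  web: d = 0 cm → contributes +115.2 cm⁴
  top flange (beyond web): d = 5.4 cm → contributes +376 cm⁴
  bottom flange (beyond web): d = -5.4 cm → contributes +376 cm⁴
Total I = 867.1 cm⁴.
For the y-axis: x̄ = 11.1 cm.
Repeating about the centroidal y-axis gives I_y = 1 095 cm⁴.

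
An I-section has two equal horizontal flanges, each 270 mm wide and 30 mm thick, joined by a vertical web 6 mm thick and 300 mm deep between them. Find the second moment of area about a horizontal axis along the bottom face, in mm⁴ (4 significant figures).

I_base ≈ 1.039 × 10⁹ mm⁴

Decompose the section into non-overlapping parts with the origin at the bottom-left of its bounding rectangle.
Bottom flange: 270 × 30, A = 8 100 mm², y = 15 mm, Ī = 607 500 mm⁴.
Web: 6 × 300, A = 1 800 mm², y = 180 mm, Ī = 13 500 000 mm⁴.
Top flange: 270 × 30, A = 8 100 mm², y = 345 mm, Ī = 607 500 mm⁴.
Transfer each piece to the base of the section using Ī + A·d² with d = y − 0:
  bottom flange: d = 15 mm → contributes +2 430 000 mm⁴
  web: d = 180 mm → contributes +71 820 000 mm⁴
  top flange: d = 345 mm → contributes +964 710 000 mm⁴
Total I = 1 038 960 000 mm⁴.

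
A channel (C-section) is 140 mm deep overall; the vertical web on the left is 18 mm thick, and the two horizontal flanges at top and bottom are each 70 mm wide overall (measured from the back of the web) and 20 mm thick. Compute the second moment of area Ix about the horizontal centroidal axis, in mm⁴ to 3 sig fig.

Treat the section as a set of non-overlapping primitives; coordinates are from the bounding-box lower-left.
Web: 18 × 140, A = 2 520 mm², y = 70 mm, Ī = 4 116 000 mm⁴.
Top flange (beyond web): 52 × 20, A = 1 040 mm², y = 130 mm, Ī = 34 667 mm⁴.
Bottom flange (beyond web): 52 × 20, A = 1 040 mm², y = 10 mm, Ī = 34 667 mm⁴.
By symmetry the centroid is at mid-height, ȳ = 70 mm.
Transfer each piece to the horizontal centroidal axis using Ī + A·d² with d = y − 70:
  web: d = 0 mm → contributes +4 116 000 mm⁴
  top flange (beyond web): d = 60 mm → contributes +3 778 667 mm⁴
  bottom flange (beyond web): d = -60 mm → contributes +3 778 667 mm⁴
Total I = 11 673 333 mm⁴.

Ix ≈ 1.17 × 10⁷ mm⁴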